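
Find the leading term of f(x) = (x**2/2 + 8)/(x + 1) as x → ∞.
x/2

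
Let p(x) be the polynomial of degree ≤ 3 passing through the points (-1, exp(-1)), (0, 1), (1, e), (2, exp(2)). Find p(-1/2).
(5 + e*(-5*e + exp(2) + 15))*exp(-1)/16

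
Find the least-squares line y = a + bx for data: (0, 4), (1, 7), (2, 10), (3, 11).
a = 22/5, b = 12/5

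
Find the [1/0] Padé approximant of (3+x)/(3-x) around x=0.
2*x/3 + 1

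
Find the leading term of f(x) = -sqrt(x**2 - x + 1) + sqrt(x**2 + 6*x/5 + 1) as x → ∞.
11/10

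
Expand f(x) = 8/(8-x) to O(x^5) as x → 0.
1 + x/8 + x**2/64 + x**3/512 + x**4/4096 + O(x**5)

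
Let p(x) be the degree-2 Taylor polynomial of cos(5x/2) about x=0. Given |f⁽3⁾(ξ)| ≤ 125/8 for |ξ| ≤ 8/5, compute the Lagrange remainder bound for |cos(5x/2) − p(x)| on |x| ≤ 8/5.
32/3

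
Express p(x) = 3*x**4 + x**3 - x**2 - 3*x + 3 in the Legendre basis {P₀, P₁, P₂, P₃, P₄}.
(49/15)P₀ + (-12/5)P₁ + (22/21)P₂ + (2/5)P₃ + (24/35)P₄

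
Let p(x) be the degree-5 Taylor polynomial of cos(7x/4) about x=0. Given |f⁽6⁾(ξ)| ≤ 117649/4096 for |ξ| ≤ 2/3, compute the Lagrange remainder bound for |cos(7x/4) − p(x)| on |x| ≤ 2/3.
117649/33592320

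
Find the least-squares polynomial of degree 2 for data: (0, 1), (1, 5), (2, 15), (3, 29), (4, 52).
6/5 + (3/5)x + (3)x²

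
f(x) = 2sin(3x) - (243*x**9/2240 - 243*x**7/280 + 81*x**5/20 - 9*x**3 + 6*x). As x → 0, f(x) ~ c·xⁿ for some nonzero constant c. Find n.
11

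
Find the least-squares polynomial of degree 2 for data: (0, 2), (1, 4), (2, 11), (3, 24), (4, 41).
68/35 + (-17/35)x + (18/7)x²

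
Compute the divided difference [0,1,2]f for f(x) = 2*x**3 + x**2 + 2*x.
7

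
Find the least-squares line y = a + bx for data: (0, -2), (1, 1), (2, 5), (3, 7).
a = -19/10, b = 31/10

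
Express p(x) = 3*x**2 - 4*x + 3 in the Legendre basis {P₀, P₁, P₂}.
(4)P₀ + (-4)P₁ + (2)P₂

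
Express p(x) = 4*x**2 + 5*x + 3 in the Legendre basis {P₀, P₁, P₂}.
(13/3)P₀ + (5)P₁ + (8/3)P₂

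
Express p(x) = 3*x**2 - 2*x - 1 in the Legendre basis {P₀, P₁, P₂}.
(-2)P₁ + (2)P₂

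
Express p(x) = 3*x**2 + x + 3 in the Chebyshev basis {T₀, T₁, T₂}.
(9/2)T₀ + T₁ + (3/2)T₂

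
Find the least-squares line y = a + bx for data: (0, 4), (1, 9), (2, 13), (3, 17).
a = 43/10, b = 43/10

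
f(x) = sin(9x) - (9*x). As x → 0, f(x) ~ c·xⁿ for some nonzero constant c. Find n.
3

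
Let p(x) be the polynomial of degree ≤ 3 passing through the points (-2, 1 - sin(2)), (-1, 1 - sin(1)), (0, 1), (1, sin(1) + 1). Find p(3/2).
5*sin(2)/16 + 7*sin(1)/8 + 1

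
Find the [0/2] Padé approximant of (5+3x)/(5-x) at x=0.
1/(12*x**2/25 - 4*x/5 + 1)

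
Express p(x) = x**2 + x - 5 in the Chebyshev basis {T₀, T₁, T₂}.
(-9/2)T₀ + T₁ + (1/2)T₂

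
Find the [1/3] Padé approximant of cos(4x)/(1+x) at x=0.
(1 - 20*x/3)/(-136*x**3/3 + 4*x**2/3 - 17*x/3 + 1)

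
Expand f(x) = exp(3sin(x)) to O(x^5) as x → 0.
1 + 3*x + 9*x**2/2 + 4*x**3 + 15*x**4/8 + O(x**5)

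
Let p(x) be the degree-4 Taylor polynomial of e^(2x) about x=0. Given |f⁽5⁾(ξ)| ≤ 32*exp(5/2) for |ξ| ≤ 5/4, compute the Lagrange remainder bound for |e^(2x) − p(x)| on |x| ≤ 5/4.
625*exp(5/2)/768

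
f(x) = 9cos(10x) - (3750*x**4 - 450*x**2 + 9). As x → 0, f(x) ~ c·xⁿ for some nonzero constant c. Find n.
6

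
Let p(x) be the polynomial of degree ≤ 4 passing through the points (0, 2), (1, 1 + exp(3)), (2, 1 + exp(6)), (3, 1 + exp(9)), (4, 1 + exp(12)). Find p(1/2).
-5*exp(12)/128 - 35*exp(6)/64 + 163/128 + 35*exp(3)/32 + 7*exp(9)/32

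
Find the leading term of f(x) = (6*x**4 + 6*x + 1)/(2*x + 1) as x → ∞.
3*x**3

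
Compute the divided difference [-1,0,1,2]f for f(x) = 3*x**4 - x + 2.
6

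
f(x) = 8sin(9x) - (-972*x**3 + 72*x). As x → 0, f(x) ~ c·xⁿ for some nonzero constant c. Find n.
5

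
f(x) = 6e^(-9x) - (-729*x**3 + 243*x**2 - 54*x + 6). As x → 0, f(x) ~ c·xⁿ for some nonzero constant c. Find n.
4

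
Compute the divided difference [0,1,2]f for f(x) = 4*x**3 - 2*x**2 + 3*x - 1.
10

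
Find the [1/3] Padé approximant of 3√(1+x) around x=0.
(21*x/8 + 3)/(x**3/64 - x**2/16 + 3*x/8 + 1)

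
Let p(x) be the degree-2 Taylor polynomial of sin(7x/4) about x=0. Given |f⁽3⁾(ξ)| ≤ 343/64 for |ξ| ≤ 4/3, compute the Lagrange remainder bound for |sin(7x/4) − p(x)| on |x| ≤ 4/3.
343/162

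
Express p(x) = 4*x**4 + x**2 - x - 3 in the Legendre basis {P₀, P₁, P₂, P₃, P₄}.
(-28/15)P₀ - P₁ + (62/21)P₂ + (32/35)P₄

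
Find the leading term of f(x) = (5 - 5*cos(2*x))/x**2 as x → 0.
10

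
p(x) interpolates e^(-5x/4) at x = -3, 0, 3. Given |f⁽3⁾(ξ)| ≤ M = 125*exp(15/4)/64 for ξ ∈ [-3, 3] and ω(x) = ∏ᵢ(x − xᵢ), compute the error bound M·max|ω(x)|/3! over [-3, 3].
125*sqrt(3)*exp(15/4)/64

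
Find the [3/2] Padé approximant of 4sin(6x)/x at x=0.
(24 - 504*x**2/5)/(9*x**2/5 + 1)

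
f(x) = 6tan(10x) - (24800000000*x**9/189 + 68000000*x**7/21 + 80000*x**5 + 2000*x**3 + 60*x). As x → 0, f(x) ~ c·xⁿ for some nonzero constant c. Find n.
11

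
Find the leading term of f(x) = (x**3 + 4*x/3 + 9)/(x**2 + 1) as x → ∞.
x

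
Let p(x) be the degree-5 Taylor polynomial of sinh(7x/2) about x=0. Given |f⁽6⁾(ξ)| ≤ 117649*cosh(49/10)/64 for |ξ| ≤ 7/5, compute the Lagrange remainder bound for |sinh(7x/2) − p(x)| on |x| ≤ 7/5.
13841287201*cosh(49/10)/720000000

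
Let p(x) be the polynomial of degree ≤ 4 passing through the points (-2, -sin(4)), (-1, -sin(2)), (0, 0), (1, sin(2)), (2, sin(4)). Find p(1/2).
-sin(4)/16 + 5*sin(2)/8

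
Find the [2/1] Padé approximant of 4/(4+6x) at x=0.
1/(3*x/2 + 1)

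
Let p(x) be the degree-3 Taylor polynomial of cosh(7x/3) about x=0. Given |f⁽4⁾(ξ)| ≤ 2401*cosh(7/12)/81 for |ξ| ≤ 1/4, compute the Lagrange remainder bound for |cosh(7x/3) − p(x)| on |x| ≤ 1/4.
2401*cosh(7/12)/497664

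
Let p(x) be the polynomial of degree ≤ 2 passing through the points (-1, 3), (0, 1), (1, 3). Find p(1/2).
3/2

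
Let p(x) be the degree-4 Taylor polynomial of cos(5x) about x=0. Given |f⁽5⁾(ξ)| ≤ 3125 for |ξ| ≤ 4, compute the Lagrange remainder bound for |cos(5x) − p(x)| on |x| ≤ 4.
80000/3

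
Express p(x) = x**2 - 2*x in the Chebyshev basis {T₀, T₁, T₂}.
(1/2)T₀ + (-2)T₁ + (1/2)T₂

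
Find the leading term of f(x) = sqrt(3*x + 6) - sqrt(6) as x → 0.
sqrt(6)*x/4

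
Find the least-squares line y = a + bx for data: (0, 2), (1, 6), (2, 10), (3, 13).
a = 11/5, b = 37/10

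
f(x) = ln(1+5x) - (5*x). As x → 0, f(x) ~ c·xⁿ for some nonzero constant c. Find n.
2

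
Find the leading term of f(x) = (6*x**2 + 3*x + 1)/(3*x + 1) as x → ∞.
2*x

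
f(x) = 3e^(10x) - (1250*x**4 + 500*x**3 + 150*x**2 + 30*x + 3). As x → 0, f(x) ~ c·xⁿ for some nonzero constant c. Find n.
5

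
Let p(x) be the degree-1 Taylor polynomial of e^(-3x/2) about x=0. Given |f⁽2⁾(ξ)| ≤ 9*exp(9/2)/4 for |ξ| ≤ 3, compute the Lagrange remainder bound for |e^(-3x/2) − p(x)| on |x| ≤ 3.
81*exp(9/2)/8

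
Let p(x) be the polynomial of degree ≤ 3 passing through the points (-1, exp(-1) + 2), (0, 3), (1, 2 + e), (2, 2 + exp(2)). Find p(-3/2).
(35 + e*(-5*exp(2) - 3 + 21*e))*exp(-1)/16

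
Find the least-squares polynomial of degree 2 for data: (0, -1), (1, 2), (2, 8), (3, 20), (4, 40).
-17/35 + (-10/7)x + (20/7)x²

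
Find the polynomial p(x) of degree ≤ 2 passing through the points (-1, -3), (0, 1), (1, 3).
-x**2 + 3*x + 1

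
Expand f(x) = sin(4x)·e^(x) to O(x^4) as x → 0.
4*x + 4*x**2 - 26*x**3/3 + O(x**4)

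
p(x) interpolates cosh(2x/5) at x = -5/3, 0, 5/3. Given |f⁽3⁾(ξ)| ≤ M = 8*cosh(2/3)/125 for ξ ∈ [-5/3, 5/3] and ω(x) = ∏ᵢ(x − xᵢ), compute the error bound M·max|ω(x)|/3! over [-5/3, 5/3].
8*sqrt(3)*cosh(2/3)/729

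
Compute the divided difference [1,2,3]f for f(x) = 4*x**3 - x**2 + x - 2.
23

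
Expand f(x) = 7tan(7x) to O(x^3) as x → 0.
49*x + O(x**3)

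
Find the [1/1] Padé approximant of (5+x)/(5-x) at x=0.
(x/5 + 1)/(1 - x/5)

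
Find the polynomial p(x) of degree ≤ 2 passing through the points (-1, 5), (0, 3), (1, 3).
x**2 - x + 3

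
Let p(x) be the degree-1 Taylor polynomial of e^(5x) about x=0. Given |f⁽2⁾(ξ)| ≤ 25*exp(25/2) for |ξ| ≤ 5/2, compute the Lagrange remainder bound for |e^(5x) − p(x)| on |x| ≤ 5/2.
625*exp(25/2)/8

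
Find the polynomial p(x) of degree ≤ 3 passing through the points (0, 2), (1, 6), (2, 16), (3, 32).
3*x**2 + x + 2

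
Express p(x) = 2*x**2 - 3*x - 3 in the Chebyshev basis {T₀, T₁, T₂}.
(-2)T₀ + (-3)T₁ + T₂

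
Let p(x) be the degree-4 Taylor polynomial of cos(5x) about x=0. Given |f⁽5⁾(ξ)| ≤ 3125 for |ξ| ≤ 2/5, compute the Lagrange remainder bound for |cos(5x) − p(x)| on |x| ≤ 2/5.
4/15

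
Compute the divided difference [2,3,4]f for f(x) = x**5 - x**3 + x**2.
277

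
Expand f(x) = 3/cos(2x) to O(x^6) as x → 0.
3 + 6*x**2 + 10*x**4 + O(x**6)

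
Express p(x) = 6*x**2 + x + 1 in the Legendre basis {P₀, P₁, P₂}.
(3)P₀ + P₁ + (4)P₂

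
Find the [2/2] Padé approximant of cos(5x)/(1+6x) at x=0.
(-7675*x**2/564 + 25*x/47 + 1)/(25*x**2/12 + 307*x/47 + 1)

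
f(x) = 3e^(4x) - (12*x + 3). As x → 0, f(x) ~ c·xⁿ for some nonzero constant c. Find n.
2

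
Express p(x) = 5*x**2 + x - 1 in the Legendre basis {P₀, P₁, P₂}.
(2/3)P₀ + P₁ + (10/3)P₂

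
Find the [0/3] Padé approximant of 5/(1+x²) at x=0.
5/(x**2 + 1)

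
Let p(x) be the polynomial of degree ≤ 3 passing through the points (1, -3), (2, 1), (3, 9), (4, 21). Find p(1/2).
-7/2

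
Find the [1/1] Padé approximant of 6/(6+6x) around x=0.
1/(x + 1)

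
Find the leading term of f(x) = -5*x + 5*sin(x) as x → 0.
-5*x**3/6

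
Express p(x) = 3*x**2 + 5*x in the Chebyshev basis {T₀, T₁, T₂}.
(3/2)T₀ + (5)T₁ + (3/2)T₂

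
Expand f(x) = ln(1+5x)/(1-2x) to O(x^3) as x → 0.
5*x - 5*x**2/2 + O(x**3)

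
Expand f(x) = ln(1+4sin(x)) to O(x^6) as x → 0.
4*x - 8*x**2 + 62*x**3/3 - 184*x**4/3 + 1165*x**5/6 + O(x**6)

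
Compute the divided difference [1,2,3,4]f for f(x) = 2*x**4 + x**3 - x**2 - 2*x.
21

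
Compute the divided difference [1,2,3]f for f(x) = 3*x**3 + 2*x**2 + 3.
20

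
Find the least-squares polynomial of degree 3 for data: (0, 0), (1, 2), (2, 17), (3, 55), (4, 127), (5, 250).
-29/126 + (1079/756)x + (-11/18)x² + (223/108)x³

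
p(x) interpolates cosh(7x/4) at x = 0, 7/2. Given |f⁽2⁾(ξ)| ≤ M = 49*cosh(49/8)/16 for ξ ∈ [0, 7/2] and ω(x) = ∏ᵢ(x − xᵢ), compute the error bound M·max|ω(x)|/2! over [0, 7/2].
2401*cosh(49/8)/512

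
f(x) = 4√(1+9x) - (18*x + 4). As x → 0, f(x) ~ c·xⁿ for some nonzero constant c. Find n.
2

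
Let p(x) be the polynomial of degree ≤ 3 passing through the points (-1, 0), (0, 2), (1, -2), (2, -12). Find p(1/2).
3/4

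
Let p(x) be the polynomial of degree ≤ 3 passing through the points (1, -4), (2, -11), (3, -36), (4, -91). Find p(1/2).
-7/2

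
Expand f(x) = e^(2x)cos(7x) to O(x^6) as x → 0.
1 + 2*x - 45*x**2/2 - 143*x**3/3 + 1241*x**4/24 + 10061*x**5/60 + O(x**6)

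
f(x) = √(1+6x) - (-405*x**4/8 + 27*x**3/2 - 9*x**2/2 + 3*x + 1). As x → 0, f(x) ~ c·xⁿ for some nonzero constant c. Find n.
5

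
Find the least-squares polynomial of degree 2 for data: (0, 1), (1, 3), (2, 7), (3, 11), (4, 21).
9/7 + (8/35)x + (8/7)x²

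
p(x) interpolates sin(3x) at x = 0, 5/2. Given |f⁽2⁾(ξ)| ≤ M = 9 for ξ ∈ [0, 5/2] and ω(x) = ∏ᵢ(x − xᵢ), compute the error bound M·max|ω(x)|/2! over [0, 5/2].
225/32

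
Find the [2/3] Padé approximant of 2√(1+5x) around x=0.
(175*x**2/8 + 14*x + 2)/(-25*x**3/32 + 45*x**2/16 + 9*x/2 + 1)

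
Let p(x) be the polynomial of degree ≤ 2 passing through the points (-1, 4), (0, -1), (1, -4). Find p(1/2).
-11/4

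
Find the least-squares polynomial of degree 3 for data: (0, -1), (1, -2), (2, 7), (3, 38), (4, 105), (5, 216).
-8/9 + (-1045/378)x + (-73/126)x² + (53/27)x³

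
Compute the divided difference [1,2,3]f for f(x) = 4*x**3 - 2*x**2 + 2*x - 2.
22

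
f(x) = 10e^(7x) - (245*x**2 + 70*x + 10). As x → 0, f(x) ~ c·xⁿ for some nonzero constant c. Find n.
3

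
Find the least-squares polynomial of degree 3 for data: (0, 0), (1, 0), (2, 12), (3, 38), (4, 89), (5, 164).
1/42 + (-961/252)x + (127/42)x² + (31/36)x³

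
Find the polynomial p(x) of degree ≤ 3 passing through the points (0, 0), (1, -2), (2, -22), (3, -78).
-3*x**3 + x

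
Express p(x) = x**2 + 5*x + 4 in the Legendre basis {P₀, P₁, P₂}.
(13/3)P₀ + (5)P₁ + (2/3)P₂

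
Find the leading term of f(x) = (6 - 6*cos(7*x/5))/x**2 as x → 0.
147/25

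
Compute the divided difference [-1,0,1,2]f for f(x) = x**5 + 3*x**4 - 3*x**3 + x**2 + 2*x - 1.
8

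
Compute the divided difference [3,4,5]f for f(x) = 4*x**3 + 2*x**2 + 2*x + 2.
50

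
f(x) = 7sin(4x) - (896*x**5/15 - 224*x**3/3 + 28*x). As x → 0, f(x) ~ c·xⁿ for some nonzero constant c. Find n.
7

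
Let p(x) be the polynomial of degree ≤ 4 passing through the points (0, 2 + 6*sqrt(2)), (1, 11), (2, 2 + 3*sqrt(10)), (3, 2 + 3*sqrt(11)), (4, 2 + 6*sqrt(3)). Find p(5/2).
-15*sqrt(3)/64 + 9*sqrt(2)/64 + 19/32 + 45*sqrt(11)/32 + 135*sqrt(10)/64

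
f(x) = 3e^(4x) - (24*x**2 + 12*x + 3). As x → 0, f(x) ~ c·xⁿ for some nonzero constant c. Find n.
3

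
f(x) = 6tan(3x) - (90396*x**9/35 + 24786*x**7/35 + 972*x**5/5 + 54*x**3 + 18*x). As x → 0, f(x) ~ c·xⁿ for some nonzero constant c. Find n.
11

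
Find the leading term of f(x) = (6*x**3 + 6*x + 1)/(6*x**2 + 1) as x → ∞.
x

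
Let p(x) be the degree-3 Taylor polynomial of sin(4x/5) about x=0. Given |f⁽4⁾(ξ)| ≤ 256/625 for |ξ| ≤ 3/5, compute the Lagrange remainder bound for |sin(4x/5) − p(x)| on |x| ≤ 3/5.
864/390625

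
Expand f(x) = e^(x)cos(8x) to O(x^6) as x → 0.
1 + x - 63*x**2/2 - 191*x**3/6 + 3713*x**4/24 + 19841*x**5/120 + O(x**6)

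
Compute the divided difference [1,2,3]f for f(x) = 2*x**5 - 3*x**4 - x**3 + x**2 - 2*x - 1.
100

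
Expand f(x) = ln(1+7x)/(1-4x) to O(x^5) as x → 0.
7*x + 7*x**2/2 + 385*x**3/3 - 1043*x**4/12 + O(x**5)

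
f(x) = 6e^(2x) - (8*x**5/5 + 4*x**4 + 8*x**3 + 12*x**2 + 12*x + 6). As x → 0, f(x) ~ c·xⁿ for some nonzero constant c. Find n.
6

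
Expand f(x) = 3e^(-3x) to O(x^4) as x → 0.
3 - 9*x + 27*x**2/2 - 27*x**3/2 + O(x**4)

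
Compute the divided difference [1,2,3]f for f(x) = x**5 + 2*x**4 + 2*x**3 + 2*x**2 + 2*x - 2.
154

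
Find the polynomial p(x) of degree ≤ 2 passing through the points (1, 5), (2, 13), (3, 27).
3*x**2 - x + 3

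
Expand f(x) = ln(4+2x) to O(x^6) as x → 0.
log(4) + x/2 - x**2/8 + x**3/24 - x**4/64 + x**5/160 + O(x**6)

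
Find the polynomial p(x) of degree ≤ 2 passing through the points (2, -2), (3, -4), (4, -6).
2 - 2*x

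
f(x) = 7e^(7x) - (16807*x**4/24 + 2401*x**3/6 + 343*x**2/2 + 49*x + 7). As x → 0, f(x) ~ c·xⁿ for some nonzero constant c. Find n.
5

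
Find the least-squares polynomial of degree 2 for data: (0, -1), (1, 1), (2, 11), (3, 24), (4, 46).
-37/35 + (-41/70)x + (43/14)x²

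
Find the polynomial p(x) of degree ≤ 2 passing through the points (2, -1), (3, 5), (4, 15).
2*x**2 - 4*x - 1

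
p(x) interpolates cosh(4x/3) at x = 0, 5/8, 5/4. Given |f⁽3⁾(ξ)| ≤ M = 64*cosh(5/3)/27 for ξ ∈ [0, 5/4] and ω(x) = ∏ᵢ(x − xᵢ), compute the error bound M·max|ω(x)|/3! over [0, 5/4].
125*sqrt(3)*cosh(5/3)/5832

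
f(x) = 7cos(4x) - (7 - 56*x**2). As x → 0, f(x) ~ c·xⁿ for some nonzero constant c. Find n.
4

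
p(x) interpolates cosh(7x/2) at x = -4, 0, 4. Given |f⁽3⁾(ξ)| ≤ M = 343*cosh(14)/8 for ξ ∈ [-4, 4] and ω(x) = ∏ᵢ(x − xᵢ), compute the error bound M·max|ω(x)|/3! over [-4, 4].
2744*sqrt(3)*cosh(14)/27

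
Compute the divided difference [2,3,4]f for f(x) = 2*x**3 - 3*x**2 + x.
15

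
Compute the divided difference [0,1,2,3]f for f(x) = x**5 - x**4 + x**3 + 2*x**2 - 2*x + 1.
20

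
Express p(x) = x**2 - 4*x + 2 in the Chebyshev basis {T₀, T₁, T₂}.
(5/2)T₀ + (-4)T₁ + (1/2)T₂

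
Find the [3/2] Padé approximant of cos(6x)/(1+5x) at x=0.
(900*x**3/7 - 180*x**2/7 - 5*x + 1)/(1 - 229*x**2/7)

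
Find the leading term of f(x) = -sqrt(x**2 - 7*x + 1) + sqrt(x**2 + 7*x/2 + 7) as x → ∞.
21/4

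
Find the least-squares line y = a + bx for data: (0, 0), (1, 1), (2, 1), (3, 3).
a = -1/10, b = 9/10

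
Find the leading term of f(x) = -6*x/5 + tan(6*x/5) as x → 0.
72*x**3/125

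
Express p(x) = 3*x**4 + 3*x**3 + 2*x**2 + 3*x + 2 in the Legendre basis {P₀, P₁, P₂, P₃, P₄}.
(49/15)P₀ + (24/5)P₁ + (64/21)P₂ + (6/5)P₃ + (24/35)P₄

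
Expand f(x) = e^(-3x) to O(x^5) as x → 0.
1 - 3*x + 9*x**2/2 - 9*x**3/2 + 27*x**4/8 + O(x**5)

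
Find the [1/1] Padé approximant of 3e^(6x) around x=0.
(9*x + 3)/(1 - 3*x)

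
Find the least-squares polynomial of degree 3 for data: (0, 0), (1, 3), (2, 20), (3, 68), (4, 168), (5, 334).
4/63 + (677/378)x + (-491/252)x² + (323/108)x³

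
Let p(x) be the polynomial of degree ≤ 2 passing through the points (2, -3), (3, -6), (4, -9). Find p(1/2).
3/2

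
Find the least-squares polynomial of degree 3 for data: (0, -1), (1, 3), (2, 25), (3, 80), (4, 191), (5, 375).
-71/63 + (547/189)x + (-92/63)x² + (86/27)x³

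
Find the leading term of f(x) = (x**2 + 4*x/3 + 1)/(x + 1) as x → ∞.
x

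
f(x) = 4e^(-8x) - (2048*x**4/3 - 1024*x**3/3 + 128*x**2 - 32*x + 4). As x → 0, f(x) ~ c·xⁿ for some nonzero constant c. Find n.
5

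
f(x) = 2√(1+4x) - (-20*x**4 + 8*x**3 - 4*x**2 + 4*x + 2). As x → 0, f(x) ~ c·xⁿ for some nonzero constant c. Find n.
5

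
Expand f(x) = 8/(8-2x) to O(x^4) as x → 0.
1 + x/4 + x**2/16 + x**3/64 + O(x**4)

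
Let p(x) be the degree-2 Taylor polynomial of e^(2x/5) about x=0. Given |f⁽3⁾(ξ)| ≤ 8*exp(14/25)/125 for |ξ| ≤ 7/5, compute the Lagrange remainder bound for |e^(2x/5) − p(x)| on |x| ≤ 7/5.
1372*exp(14/25)/46875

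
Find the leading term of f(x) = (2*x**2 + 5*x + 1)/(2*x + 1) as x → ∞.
x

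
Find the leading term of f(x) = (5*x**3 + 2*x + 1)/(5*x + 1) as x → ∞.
x**2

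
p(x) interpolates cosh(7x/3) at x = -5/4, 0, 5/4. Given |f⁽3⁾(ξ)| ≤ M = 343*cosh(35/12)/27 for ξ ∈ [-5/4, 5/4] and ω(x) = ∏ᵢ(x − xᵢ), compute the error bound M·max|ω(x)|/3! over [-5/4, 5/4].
42875*sqrt(3)*cosh(35/12)/46656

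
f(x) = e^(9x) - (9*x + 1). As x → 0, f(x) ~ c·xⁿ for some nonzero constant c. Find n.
2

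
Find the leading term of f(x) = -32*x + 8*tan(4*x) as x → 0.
512*x**3/3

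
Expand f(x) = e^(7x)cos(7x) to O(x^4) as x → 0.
1 + 7*x - 343*x**3/3 + O(x**4)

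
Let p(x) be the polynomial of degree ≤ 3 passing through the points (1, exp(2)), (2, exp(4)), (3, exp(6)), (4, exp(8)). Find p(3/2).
(-5*exp(4) + 5 + 15*exp(2) + exp(6))*exp(2)/16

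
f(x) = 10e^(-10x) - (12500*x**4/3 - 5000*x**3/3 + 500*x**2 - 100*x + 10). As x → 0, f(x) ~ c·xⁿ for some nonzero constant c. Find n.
5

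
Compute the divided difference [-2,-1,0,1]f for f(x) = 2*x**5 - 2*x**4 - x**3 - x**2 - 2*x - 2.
13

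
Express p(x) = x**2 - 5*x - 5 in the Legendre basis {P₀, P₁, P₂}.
(-14/3)P₀ + (-5)P₁ + (2/3)P₂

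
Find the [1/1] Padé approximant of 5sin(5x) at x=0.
25*x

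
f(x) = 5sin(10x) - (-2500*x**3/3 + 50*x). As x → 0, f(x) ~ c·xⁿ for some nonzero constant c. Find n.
5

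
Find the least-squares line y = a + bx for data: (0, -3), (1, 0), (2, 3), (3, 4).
a = -13/5, b = 12/5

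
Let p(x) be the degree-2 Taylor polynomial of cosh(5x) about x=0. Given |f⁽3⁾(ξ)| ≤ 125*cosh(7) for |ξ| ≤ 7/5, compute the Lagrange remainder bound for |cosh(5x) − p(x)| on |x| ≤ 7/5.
343*cosh(7)/6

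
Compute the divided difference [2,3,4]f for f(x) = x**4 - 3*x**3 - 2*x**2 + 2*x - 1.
26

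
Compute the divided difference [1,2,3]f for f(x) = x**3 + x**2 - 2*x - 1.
7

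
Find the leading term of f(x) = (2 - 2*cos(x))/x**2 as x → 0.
1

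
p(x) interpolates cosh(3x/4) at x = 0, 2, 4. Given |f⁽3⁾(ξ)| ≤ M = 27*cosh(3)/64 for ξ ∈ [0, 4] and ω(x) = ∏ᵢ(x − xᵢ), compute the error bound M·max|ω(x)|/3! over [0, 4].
sqrt(3)*cosh(3)/8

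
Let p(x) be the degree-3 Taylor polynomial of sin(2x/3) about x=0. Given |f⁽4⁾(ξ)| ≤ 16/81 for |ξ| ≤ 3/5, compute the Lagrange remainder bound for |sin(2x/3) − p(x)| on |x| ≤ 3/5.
2/1875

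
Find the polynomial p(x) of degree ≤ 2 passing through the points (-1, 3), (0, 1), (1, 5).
3*x**2 + x + 1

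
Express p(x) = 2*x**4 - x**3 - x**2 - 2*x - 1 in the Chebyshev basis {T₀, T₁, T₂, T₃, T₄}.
(-3/4)T₀ + (-11/4)T₁ + (1/2)T₂ + (-1/4)T₃ + (1/4)T₄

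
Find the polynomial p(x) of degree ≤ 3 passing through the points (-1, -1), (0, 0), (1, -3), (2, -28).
-3*x**3 - 2*x**2 + 2*x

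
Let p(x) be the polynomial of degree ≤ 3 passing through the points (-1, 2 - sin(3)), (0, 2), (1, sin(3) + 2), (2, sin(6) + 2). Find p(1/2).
-sin(6)/16 + 5*sin(3)/8 + 2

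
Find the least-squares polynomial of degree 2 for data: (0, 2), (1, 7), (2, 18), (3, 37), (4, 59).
9/5 + (12/5)x + (3)x²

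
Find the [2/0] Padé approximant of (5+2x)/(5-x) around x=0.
3*x**2/25 + 3*x/5 + 1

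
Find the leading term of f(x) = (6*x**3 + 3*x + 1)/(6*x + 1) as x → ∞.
x**2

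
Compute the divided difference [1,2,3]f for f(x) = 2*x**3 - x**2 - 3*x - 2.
11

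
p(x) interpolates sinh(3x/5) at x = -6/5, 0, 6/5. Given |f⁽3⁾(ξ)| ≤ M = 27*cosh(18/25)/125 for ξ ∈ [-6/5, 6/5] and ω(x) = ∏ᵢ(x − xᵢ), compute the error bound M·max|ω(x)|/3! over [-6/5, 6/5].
216*sqrt(3)*cosh(18/25)/15625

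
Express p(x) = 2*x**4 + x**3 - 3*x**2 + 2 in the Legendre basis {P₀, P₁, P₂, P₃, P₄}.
(7/5)P₀ + (3/5)P₁ + (-6/7)P₂ + (2/5)P₃ + (16/35)P₄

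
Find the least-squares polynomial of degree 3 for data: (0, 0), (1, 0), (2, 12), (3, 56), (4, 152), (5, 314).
4/21 + (-83/63)x + (-103/42)x² + (55/18)x³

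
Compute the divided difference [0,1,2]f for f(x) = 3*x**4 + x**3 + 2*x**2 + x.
26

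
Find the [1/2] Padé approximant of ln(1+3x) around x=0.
3*x/(-3*x**2/4 + 3*x/2 + 1)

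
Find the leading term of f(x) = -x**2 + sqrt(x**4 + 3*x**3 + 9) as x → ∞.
3*x/2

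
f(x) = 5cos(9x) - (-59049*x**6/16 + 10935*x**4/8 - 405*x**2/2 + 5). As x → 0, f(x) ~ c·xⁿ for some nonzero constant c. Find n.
8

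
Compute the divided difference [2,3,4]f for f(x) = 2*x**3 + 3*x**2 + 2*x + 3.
21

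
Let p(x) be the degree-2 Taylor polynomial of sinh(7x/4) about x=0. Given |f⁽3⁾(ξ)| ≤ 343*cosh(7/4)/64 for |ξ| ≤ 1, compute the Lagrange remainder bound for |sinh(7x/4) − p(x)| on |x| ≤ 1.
343*cosh(7/4)/384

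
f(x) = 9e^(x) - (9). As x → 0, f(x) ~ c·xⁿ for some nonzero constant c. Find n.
1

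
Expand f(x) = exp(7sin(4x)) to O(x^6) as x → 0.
1 + 28*x + 392*x**2 + 3584*x**3 + 23520*x**4 + 1713152*x**5/15 + O(x**6)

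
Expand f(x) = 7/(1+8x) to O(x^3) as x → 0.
7 - 56*x + 448*x**2 + O(x**3)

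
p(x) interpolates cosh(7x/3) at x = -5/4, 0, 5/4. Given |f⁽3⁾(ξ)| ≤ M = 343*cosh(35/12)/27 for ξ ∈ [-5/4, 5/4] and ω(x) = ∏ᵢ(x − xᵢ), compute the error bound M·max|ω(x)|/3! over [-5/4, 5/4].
42875*sqrt(3)*cosh(35/12)/46656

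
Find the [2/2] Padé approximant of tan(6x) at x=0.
6*x/(1 - 12*x**2)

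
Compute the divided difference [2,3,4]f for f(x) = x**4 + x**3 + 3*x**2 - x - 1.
67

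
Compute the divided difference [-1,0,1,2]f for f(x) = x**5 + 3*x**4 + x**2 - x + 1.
11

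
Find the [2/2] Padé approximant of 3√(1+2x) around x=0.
(15*x**2/4 + 15*x/2 + 3)/(x**2/4 + 3*x/2 + 1)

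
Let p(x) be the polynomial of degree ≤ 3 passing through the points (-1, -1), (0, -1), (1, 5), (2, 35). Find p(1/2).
1/8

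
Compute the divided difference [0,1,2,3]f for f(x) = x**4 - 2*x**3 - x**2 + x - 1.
4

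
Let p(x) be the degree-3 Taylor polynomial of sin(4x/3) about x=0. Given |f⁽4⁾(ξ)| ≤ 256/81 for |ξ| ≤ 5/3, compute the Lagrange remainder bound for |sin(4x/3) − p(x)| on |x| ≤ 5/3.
20000/19683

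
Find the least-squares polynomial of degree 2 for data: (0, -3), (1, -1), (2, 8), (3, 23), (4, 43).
-16/5 + (-2/5)x + (3)x²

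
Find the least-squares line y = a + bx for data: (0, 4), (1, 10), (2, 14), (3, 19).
a = 22/5, b = 49/10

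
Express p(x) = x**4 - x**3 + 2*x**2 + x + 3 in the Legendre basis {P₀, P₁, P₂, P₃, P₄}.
(58/15)P₀ + (2/5)P₁ + (40/21)P₂ + (-2/5)P₃ + (8/35)P₄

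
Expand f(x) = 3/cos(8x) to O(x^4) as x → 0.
3 + 96*x**2 + O(x**4)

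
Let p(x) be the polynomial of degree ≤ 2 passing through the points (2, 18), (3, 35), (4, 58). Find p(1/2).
15/4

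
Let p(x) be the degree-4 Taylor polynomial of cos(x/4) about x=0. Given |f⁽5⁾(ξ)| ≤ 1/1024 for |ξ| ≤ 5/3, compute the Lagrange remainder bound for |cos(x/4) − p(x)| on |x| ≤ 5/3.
625/5971968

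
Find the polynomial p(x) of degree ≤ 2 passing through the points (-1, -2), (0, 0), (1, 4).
x**2 + 3*x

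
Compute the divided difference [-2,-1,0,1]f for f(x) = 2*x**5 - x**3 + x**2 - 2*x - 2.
9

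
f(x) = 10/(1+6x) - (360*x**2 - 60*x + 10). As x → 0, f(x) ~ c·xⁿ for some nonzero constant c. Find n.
3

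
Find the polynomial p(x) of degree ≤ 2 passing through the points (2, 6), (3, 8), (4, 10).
2*x + 2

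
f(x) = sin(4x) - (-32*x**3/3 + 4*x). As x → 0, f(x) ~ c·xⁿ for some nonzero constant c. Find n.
5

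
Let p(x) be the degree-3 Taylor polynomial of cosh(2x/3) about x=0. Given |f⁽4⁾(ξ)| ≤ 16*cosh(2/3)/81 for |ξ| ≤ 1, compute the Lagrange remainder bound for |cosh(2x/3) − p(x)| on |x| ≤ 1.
2*cosh(2/3)/243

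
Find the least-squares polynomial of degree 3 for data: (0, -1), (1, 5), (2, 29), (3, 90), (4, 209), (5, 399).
-52/63 + (103/54)x + (55/126)x² + (82/27)x³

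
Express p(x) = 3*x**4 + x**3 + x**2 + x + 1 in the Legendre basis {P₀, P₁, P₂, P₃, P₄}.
(29/15)P₀ + (8/5)P₁ + (50/21)P₂ + (2/5)P₃ + (24/35)P₄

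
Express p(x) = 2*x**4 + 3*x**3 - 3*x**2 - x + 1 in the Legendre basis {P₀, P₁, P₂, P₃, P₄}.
(2/5)P₀ + (4/5)P₁ + (-6/7)P₂ + (6/5)P₃ + (16/35)P₄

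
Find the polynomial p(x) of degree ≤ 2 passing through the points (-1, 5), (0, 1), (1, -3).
1 - 4*x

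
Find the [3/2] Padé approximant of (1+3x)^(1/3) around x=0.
(7*x**3/15 + 21*x**2/5 + 21*x/5 + 1)/(2*x**2 + 16*x/5 + 1)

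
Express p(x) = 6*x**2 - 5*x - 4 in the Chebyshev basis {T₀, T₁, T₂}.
-T₀ + (-5)T₁ + (3)T₂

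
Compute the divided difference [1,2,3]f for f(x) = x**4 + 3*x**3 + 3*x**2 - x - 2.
46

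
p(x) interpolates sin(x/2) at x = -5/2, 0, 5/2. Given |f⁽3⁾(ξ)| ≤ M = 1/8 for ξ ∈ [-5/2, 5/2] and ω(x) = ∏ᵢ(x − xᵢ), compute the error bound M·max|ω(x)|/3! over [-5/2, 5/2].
125*sqrt(3)/1728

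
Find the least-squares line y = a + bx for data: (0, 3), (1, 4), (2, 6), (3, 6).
a = 31/10, b = 11/10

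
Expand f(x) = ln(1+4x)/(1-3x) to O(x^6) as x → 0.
4*x + 4*x**2 + 100*x**3/3 + 36*x**4 + 1564*x**5/5 + O(x**6)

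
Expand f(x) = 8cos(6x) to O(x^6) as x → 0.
8 - 144*x**2 + 432*x**4 + O(x**6)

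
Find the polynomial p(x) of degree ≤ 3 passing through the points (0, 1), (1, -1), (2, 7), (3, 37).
2*x**3 - x**2 - 3*x + 1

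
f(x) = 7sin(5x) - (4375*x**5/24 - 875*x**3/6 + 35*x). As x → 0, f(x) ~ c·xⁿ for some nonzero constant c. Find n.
7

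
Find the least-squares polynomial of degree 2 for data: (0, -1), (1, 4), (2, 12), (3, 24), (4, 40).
-31/35 + (97/35)x + (13/7)x²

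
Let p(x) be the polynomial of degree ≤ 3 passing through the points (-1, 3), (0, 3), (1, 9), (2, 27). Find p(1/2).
39/8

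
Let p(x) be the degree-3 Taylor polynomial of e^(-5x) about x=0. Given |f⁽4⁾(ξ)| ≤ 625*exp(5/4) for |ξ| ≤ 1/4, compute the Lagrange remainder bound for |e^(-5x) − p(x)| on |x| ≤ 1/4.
625*exp(5/4)/6144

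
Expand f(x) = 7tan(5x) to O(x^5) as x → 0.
35*x + 875*x**3/3 + O(x**5)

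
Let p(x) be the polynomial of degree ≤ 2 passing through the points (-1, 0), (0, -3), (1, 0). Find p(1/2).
-9/4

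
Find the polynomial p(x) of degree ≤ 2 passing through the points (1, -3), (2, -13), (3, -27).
-2*x**2 - 4*x + 3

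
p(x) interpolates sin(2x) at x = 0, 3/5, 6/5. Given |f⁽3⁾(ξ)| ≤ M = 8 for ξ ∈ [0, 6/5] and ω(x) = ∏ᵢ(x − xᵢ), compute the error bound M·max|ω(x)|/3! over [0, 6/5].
8*sqrt(3)/125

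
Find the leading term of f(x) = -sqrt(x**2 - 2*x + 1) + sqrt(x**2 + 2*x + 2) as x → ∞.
2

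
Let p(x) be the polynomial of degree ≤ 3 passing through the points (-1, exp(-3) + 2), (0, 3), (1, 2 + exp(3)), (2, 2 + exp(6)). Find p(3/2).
(1 + (27 + 15*exp(3) + 5*exp(6))*exp(3))*exp(-3)/16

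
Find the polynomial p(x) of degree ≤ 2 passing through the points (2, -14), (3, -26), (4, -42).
-2*x**2 - 2*x - 2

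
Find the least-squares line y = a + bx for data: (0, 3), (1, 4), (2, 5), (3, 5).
a = 16/5, b = 7/10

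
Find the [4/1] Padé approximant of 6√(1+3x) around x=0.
(729*x**4/320 - 81*x**3/20 + 243*x**2/20 + 108*x/5 + 6)/(21*x/10 + 1)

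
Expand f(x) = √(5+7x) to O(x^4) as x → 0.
sqrt(5) + 7*sqrt(5)*x/10 - 49*sqrt(5)*x**2/200 + 343*sqrt(5)*x**3/2000 + O(x**4)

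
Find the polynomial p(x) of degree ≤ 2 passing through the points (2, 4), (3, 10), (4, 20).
2*x**2 - 4*x + 4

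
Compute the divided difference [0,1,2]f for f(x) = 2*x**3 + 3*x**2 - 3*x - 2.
9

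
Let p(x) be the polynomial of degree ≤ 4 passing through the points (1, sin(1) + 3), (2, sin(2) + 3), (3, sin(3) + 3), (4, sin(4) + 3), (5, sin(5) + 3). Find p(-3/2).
-2145*sin(2)/32 + 1155*sin(5)/128 + 3 + 5005*sin(3)/64 + 3003*sin(1)/128 - 1365*sin(4)/32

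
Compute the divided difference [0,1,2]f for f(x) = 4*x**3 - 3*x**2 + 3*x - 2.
9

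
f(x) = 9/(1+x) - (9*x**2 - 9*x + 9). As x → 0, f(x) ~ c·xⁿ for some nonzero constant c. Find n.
3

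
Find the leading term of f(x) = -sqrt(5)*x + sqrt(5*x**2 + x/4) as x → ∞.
sqrt(5)/40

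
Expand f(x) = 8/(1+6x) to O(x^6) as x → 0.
8 - 48*x + 288*x**2 - 1728*x**3 + 10368*x**4 - 62208*x**5 + O(x**6)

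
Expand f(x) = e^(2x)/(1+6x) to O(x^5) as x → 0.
1 - 4*x + 26*x**2 - 464*x**3/3 + 2786*x**4/3 + O(x**5)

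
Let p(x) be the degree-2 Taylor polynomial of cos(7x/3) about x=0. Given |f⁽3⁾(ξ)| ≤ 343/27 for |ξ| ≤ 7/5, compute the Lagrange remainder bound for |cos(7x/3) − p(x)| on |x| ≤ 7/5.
117649/20250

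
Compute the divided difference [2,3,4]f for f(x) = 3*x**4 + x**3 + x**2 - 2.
175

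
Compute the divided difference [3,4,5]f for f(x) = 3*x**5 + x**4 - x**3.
2065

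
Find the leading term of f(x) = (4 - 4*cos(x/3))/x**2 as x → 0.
2/9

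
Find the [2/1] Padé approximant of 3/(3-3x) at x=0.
1/(1 - x)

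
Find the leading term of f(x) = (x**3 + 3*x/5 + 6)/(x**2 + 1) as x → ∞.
x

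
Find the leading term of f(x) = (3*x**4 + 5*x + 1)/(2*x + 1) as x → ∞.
3*x**3/2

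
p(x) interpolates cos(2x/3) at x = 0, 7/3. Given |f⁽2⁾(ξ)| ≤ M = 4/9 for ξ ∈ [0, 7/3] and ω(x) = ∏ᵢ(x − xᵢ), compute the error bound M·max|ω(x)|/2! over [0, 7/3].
49/162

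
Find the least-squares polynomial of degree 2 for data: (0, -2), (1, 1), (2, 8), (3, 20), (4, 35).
-72/35 + (71/70)x + (29/14)x²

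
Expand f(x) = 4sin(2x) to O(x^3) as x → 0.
8*x + O(x**3)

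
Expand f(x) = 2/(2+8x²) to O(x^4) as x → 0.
1 - 4*x**2 + O(x**4)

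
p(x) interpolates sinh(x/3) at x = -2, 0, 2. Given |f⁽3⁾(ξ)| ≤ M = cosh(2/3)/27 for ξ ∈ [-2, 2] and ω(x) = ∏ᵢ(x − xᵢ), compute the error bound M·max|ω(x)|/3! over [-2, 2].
8*sqrt(3)*cosh(2/3)/729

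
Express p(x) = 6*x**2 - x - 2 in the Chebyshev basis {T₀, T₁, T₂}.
T₀ - T₁ + (3)T₂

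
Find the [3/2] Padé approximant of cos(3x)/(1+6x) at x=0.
(387*x**3/14 - 129*x**2/28 - 6*x + 1)/(1 - 1011*x**2/28)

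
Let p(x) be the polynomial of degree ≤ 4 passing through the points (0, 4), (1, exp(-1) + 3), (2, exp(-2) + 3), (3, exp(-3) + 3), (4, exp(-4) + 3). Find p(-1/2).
(-420*exp(3) - 180*e + 35 + 378*exp(2) + 699*exp(4))*exp(-4)/128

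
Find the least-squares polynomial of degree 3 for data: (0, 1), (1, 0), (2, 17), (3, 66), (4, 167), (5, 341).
46/63 + (-254/189)x + (-59/36)x² + (335/108)x³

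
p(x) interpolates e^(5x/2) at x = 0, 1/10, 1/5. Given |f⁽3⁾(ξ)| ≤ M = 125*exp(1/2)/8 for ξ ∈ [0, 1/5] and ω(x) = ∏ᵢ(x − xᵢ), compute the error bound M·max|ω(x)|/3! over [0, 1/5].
sqrt(3)*exp(1/2)/1728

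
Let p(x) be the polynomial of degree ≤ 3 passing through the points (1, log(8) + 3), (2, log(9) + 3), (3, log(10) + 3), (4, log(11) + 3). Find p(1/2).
log(640*11**(11/16)*2**(7/8)*3**(5/8)*5**(5/16)/2673) + 3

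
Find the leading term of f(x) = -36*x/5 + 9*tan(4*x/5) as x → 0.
192*x**3/125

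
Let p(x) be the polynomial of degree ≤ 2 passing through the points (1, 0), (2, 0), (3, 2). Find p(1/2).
3/4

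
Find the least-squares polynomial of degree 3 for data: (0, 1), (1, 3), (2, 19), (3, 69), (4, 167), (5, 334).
64/63 + (61/189)x + (-359/252)x² + (317/108)x³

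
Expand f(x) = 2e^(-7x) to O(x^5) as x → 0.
2 - 14*x + 49*x**2 - 343*x**3/3 + 2401*x**4/12 + O(x**5)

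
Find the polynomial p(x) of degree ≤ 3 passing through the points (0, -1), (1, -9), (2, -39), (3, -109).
-3*x**3 - 2*x**2 - 3*x - 1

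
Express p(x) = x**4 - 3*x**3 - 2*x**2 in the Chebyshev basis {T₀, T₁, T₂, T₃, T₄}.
(-5/8)T₀ + (-9/4)T₁ + (-1/2)T₂ + (-3/4)T₃ + (1/8)T₄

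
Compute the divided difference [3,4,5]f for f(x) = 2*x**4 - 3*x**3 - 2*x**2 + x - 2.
156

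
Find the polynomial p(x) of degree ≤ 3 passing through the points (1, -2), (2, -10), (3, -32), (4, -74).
-x**3 - x**2 + 2*x - 2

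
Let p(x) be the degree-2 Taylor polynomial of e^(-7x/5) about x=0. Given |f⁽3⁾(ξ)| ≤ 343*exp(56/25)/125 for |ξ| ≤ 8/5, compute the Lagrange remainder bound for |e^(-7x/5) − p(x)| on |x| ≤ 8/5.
87808*exp(56/25)/46875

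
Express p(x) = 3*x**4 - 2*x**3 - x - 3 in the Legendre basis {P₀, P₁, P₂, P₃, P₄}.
(-12/5)P₀ + (-11/5)P₁ + (12/7)P₂ + (-4/5)P₃ + (24/35)P₄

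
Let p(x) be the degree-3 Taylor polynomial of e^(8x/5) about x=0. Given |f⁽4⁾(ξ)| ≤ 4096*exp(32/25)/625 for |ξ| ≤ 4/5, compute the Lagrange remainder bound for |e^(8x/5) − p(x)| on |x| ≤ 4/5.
131072*exp(32/25)/1171875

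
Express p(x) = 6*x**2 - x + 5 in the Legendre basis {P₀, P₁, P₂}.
(7)P₀ - P₁ + (4)P₂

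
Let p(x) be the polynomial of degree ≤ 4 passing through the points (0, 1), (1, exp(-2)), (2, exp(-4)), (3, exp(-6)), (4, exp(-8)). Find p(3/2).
(-5*exp(8) - 20*exp(2) + 3 + 90*exp(4) + 60*exp(6))*exp(-8)/128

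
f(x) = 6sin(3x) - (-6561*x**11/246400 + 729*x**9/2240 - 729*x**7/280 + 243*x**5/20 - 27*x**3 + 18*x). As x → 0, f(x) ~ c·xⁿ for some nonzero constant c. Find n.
13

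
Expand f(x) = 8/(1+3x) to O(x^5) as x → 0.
8 - 24*x + 72*x**2 - 216*x**3 + 648*x**4 + O(x**5)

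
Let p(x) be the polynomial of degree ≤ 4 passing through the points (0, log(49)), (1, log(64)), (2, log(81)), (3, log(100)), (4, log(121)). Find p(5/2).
log(9*11**(59/64)*3**(13/16)*5**(15/16)*7**(3/64)/11)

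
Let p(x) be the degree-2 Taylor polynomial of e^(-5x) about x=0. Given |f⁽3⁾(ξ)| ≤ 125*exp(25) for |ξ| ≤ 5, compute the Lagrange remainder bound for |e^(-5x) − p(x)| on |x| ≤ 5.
15625*exp(25)/6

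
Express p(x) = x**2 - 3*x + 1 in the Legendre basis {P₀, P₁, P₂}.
(4/3)P₀ + (-3)P₁ + (2/3)P₂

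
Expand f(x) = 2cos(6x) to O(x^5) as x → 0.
2 - 36*x**2 + 108*x**4 + O(x**5)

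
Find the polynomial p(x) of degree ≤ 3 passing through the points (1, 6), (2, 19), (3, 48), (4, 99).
x**3 + 2*x**2 + 3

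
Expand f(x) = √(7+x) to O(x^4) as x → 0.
sqrt(7) + sqrt(7)*x/14 - sqrt(7)*x**2/392 + sqrt(7)*x**3/5488 + O(x**4)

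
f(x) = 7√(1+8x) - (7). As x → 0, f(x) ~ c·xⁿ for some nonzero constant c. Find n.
1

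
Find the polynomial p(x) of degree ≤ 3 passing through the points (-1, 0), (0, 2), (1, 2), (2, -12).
-2*x**3 - x**2 + 3*x + 2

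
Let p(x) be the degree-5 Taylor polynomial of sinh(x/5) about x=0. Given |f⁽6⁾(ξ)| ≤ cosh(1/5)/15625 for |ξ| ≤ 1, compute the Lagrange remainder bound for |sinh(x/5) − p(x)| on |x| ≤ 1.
cosh(1/5)/11250000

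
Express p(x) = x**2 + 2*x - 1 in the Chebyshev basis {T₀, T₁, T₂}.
(-1/2)T₀ + (2)T₁ + (1/2)T₂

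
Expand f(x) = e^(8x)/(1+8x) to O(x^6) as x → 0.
1 + 32*x**2 - 512*x**3/3 + 1536*x**4 - 180224*x**5/15 + O(x**6)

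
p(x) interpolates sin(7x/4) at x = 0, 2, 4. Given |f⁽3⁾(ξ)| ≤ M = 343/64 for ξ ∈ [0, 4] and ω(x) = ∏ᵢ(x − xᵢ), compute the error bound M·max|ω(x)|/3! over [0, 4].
343*sqrt(3)/216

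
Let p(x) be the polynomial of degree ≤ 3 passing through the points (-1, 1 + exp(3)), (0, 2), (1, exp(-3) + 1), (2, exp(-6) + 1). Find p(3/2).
(5 + 15*exp(3) + (11 + exp(3))*exp(6))*exp(-6)/16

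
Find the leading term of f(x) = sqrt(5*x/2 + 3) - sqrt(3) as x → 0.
5*sqrt(3)*x/12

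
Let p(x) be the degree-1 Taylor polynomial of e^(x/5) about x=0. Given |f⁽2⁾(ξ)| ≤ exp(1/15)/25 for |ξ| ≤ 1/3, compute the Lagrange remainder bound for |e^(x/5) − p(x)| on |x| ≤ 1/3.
exp(1/15)/450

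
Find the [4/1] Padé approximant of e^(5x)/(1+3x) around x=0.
(310625*x**4/12696 + 20875*x**3/1587 + 10725*x**2/1058 + 2020*x/529 + 1)/(962*x/529 + 1)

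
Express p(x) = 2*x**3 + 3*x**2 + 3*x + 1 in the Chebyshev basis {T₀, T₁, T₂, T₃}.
(5/2)T₀ + (9/2)T₁ + (3/2)T₂ + (1/2)T₃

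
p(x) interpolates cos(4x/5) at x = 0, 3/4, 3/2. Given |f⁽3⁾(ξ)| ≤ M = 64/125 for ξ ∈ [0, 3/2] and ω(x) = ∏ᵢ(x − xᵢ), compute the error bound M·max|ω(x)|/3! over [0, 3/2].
sqrt(3)/125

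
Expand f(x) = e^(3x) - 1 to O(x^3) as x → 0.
3*x + 9*x**2/2 + O(x**3)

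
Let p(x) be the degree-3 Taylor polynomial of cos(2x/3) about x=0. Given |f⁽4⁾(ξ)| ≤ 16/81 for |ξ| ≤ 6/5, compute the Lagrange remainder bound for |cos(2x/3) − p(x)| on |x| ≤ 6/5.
32/1875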